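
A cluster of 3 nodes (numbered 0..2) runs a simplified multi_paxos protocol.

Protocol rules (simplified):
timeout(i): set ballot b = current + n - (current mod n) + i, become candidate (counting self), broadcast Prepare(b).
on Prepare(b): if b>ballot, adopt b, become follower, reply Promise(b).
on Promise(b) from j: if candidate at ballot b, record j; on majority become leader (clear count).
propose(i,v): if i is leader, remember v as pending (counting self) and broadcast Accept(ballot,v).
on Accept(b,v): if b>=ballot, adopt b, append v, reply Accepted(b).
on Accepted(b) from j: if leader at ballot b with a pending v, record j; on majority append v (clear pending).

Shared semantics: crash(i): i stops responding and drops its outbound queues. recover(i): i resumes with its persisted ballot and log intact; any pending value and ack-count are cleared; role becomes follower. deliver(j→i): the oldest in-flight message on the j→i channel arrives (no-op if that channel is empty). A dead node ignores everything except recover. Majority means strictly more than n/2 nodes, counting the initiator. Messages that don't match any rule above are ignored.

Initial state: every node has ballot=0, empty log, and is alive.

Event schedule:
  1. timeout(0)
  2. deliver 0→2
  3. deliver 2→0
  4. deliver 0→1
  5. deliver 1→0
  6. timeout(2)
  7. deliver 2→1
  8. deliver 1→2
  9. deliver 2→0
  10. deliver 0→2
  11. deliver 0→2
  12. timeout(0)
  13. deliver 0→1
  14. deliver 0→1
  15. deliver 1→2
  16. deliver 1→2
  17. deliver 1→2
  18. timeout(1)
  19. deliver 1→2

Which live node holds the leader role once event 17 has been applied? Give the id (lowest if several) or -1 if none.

2

1. timeout(0):  <0:cand b3 ->
2. deliver 0→2:  <2:foll b3 ->
3. deliver 2→0:  <0:lead b3 ->
4. deliver 0→1:  <1:foll b3 ->
5. deliver 1→0:  nop
6. timeout(2):  <2:cand b8 ->
7. deliver 2→1:  <1:foll b8 ->
8. deliver 1→2:  <2:lead b8 ->
9. deliver 2→0:  <0:foll b8 ->
10. deliver 0→2:  nop
11. deliver 0→2:  nop
12. timeout(0):  <0:cand b9 ->
13. deliver 0→1:  <1:foll b9 ->
14. deliver 0→1:  nop
15. deliver 1→2:  nop
16. deliver 1→2:  nop
17. deliver 1→2:  nop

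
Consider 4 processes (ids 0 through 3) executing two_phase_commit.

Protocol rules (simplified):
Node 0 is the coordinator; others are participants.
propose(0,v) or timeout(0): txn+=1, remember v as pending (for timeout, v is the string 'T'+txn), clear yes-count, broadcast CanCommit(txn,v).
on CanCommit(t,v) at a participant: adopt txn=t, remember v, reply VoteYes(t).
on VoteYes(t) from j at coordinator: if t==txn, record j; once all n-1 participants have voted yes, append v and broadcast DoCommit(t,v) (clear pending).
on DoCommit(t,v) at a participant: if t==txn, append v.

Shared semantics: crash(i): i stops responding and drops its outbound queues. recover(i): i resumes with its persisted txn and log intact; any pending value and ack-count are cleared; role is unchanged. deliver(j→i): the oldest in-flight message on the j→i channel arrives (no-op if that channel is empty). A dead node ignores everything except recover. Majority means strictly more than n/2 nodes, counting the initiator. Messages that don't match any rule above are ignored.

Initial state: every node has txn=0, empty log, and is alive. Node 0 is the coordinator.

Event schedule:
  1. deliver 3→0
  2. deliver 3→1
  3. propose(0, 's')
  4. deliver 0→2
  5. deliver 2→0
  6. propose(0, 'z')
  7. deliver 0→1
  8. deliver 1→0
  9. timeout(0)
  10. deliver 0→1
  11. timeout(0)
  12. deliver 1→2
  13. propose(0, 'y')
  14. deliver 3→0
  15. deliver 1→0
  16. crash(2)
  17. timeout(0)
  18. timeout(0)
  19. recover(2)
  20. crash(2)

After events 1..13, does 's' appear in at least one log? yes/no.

no

1. deliver 3→0:  nop
2. deliver 3→1:  nop
3. propose(0,'s'):  <0:coor t1 ->
4. deliver 0→2:  <2:part t1 ->
5. deliver 2→0:  nop
6. propose(0,'z'):  <0:coor t2 ->
7. deliver 0→1:  <1:part t1 ->
8. deliver 1→0:  nop
9. timeout(0):  <0:coor t3 ->
10. deliver 0→1:  <1:part t2 ->
11. timeout(0):  <0:coor t4 ->
12. deliver 1→2:  nop
13. propose(0,'y'):  <0:coor t5 ->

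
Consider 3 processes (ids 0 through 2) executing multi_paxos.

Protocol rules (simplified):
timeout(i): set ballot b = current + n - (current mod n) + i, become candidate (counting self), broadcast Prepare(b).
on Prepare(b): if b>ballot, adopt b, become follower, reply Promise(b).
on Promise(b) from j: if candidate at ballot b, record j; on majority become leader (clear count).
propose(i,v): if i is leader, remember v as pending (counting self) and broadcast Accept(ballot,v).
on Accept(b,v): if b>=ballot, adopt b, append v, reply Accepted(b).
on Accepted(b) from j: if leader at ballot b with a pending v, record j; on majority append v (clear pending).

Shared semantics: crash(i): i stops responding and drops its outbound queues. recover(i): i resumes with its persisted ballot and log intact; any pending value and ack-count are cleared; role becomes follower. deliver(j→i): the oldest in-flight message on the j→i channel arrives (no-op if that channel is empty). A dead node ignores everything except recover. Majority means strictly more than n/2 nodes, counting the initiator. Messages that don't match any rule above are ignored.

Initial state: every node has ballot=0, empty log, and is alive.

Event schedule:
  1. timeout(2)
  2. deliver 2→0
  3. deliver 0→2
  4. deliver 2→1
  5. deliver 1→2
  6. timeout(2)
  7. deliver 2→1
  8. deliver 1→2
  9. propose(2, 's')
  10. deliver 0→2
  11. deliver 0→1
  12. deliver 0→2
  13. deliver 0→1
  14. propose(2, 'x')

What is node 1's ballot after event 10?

e1 timeout(2): 2[cand,b=5,-]
e2 deliver 2→0: 0[foll,b=5,-]
e3 deliver 0→2: 2[lead,b=5,-]
e4 deliver 2→1: 1[foll,b=5,-]
e5 deliver 1→2: ·
e6 timeout(2): 2[cand,b=8,-]
e7 deliver 2→1: 1[foll,b=8,-]
e8 deliver 1→2: 2[lead,b=8,-]
e9 propose(2,'s'): ·
e10 deliver 0→2: ·

8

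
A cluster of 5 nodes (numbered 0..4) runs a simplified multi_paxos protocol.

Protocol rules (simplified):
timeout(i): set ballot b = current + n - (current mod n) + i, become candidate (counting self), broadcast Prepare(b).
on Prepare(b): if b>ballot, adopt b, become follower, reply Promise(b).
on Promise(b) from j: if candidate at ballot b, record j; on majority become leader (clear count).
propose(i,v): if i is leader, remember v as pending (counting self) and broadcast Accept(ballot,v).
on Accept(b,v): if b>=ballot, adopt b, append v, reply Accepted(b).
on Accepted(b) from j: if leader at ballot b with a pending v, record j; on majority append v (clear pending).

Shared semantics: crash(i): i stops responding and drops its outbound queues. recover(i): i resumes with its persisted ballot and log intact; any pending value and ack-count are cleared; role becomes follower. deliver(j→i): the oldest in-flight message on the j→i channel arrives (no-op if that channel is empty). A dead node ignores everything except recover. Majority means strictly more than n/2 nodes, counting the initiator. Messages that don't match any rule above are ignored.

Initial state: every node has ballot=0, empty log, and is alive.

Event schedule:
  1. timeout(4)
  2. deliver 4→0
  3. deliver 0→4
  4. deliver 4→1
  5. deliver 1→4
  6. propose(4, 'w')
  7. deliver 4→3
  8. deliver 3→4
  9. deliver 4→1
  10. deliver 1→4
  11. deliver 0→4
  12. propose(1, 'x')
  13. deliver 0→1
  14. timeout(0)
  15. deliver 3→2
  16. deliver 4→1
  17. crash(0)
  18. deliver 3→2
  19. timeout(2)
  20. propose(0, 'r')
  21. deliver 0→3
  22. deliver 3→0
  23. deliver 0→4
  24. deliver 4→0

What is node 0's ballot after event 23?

1. timeout(4):  <4:cand b9 ->
2. deliver 4→0:  <0:foll b9 ->
3. deliver 0→4:  nop
4. deliver 4→1:  <1:foll b9 ->
5. deliver 1→4:  <4:lead b9 ->
6. propose(4,'w'):  nop
7. deliver 4→3:  <3:foll b9 ->
8. deliver 3→4:  nop
9. deliver 4→1:  <1:foll b9 w>
10. deliver 1→4:  nop
11. deliver 0→4:  nop
12. propose(1,'x'):  nop
13. deliver 0→1:  nop
14. timeout(0):  <0:cand b10 ->
15. deliver 3→2:  nop
16. deliver 4→1:  nop
17. crash(0):  <0:✗cand b10 ->
18. deliver 3→2:  nop
19. timeout(2):  <2:cand b7 ->
20. propose(0,'r'):  nop
21. deliver 0→3:  nop
22. deliver 3→0:  nop
23. deliver 0→4:  nop

10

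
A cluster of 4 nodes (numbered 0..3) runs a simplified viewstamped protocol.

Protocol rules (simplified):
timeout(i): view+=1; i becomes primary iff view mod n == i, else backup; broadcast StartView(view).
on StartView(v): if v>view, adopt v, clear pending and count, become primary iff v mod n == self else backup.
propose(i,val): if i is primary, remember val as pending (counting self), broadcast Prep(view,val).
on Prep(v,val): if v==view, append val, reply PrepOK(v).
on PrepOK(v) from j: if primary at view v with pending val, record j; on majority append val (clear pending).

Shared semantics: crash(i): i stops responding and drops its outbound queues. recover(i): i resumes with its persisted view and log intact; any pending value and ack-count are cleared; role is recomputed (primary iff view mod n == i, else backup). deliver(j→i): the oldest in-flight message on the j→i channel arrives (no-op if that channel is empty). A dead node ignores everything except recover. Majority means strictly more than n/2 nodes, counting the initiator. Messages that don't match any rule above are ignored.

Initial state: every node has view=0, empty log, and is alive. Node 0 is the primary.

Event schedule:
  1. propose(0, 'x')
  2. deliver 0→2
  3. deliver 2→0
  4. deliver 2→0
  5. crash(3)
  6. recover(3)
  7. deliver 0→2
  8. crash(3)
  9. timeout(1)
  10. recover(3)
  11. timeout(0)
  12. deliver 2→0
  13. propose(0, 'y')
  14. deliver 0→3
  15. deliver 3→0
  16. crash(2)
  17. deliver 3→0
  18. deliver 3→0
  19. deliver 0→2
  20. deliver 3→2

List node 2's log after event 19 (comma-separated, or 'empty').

x

1. propose(0,'x'):  nop
2. deliver 0→2:  <2:back v0 x>
3. deliver 2→0:  nop
4. deliver 2→0:  nop
5. crash(3):  <3:✗back v0 ->
6. recover(3):  <3:back v0 ->
7. deliver 0→2:  nop
8. crash(3):  <3:✗back v0 ->
9. timeout(1):  <1:prim v1 ->
10. recover(3):  <3:back v0 ->
11. timeout(0):  <0:back v1 ->
12. deliver 2→0:  nop
13. propose(0,'y'):  nop
14. deliver 0→3:  <3:back v0 x>
15. deliver 3→0:  nop
16. crash(2):  <2:✗back v0 x>
17. deliver 3→0:  nop
18. deliver 3→0:  nop
19. deliver 0→2:  nop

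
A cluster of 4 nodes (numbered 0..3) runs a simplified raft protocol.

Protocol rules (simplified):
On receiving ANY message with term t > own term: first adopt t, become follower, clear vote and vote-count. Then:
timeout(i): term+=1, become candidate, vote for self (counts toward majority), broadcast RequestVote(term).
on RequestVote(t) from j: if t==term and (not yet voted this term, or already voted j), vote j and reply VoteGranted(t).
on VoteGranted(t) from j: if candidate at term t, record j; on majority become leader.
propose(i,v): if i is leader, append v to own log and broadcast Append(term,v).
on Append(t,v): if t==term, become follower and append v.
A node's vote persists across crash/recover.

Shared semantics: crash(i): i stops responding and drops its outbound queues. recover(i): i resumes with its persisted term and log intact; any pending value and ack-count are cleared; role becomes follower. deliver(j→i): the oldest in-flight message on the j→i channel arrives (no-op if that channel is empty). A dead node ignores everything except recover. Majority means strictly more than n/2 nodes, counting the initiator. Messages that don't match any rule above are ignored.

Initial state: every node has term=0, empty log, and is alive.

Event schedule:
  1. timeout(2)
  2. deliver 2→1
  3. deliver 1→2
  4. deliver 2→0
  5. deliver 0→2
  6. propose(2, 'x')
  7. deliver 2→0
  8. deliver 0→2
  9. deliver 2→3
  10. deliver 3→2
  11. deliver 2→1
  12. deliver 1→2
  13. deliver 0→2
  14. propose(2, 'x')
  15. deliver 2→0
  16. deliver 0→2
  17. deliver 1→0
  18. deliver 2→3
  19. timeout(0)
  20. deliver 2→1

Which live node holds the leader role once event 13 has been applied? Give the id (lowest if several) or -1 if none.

e1 timeout(2): 2[cand,t=1,-]
e2 deliver 2→1: 1[foll,t=1,-]
e3 deliver 1→2: ·
e4 deliver 2→0: 0[foll,t=1,-]
e5 deliver 0→2: 2[lead,t=1,-]
e6 propose(2,'x'): 2[lead,t=1,x]
e7 deliver 2→0: 0[foll,t=1,x]
e8 deliver 0→2: ·
e9 deliver 2→3: 3[foll,t=1,-]
e10 deliver 3→2: ·
e11 deliver 2→1: 1[foll,t=1,x]
e12 deliver 1→2: ·
e13 deliver 0→2: ·

2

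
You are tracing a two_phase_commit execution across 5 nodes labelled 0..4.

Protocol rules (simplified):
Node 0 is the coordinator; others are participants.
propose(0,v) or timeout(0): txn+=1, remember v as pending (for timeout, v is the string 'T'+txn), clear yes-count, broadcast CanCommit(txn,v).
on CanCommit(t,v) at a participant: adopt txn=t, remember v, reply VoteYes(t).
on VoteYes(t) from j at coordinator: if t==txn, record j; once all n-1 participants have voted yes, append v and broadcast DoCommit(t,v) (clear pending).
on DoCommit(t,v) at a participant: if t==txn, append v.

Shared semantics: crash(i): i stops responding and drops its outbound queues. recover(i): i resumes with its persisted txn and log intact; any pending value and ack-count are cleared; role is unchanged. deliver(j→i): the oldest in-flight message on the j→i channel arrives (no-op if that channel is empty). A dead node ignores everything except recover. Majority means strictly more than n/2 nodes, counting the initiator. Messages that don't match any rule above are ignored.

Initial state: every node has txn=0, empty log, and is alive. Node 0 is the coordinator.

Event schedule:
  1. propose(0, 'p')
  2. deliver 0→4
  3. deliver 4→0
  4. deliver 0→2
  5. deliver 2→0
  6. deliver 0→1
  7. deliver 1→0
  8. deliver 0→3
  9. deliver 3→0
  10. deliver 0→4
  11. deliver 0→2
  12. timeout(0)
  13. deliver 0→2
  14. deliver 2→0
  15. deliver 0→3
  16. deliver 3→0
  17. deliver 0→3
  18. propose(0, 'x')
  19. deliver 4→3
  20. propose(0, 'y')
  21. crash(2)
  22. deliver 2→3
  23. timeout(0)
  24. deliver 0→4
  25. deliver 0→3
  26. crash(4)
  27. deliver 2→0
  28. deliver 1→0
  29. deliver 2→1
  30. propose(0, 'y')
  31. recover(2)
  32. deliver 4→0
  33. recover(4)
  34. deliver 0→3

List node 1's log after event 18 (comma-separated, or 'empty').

1. propose(0,'p'):  <0:coor t1 ->
2. deliver 0→4:  <4:part t1 ->
3. deliver 4→0:  nop
4. deliver 0→2:  <2:part t1 ->
5. deliver 2→0:  nop
6. deliver 0→1:  <1:part t1 ->
7. deliver 1→0:  nop
8. deliver 0→3:  <3:part t1 ->
9. deliver 3→0:  <0:coor t1 p>
10. deliver 0→4:  <4:part t1 p>
11. deliver 0→2:  <2:part t1 p>
12. timeout(0):  <0:coor t2 p>
13. deliver 0→2:  <2:part t2 p>
14. deliver 2→0:  nop
15. deliver 0→3:  <3:part t1 p>
16. deliver 3→0:  nop
17. deliver 0→3:  <3:part t2 p>
18. propose(0,'x'):  <0:coor t3 p>

empty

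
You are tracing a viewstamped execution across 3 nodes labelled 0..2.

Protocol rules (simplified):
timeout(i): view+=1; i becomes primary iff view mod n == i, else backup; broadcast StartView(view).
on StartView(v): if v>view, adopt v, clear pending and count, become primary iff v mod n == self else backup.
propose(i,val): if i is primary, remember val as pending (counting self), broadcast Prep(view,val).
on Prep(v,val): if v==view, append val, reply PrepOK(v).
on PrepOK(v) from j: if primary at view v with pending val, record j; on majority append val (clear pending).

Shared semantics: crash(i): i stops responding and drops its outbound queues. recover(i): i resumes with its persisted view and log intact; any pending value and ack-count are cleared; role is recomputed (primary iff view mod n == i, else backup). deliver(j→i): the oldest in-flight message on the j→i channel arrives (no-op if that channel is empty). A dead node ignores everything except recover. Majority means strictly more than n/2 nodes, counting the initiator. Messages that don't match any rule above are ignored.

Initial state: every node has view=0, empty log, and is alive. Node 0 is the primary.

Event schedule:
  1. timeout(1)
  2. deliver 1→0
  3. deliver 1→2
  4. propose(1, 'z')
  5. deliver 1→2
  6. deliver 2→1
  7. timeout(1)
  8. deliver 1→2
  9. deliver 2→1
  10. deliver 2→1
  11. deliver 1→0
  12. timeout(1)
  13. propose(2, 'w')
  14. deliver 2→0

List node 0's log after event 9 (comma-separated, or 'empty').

empty

after 1 — timeout(1): n1:prim/v1/[-]
after 2 — deliver 1→0: n0:back/v1/[-]
after 3 — deliver 1→2: n2:back/v1/[-]
after 4 — propose(1,'z'): ·
after 5 — deliver 1→2: n2:back/v1/[z]
after 6 — deliver 2→1: n1:prim/v1/[z]
after 7 — timeout(1): n1:back/v2/[z]
after 8 — deliver 1→2: n2:prim/v2/[z]
after 9 — deliver 2→1: ·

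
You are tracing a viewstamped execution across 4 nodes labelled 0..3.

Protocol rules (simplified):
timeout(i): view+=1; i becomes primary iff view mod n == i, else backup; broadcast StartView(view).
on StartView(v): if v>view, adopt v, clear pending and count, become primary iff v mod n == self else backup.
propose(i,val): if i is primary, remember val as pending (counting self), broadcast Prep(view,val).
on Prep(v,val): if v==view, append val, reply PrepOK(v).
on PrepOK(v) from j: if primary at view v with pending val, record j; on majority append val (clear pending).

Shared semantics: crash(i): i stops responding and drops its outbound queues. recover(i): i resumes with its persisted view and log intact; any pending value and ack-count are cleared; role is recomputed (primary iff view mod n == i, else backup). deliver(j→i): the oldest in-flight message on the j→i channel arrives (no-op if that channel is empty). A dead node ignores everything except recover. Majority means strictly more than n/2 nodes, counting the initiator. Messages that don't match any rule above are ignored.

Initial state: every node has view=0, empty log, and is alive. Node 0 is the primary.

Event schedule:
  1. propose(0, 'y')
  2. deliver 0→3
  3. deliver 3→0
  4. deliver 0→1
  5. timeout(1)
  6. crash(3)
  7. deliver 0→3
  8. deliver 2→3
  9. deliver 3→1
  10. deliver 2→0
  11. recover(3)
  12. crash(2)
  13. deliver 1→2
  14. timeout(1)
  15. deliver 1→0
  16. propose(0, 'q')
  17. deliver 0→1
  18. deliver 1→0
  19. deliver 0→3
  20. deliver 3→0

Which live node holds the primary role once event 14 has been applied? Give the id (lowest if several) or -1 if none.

0

step 1 propose(0,'y'): —
step 2 deliver 0→3: 3={back,v=0,log=y}
step 3 deliver 3→0: —
step 4 deliver 0→1: 1={back,v=0,log=y}
step 5 timeout(1): 1={prim,v=1,log=y}
step 6 crash(3): 3={✗back,v=0,log=y}
step 7 deliver 0→3: —
step 8 deliver 2→3: —
step 9 deliver 3→1: —
step 10 deliver 2→0: —
step 11 recover(3): 3={back,v=0,log=y}
step 12 crash(2): 2={✗back,v=0,log=-}
step 13 deliver 1→2: —
step 14 timeout(1): 1={back,v=2,log=y}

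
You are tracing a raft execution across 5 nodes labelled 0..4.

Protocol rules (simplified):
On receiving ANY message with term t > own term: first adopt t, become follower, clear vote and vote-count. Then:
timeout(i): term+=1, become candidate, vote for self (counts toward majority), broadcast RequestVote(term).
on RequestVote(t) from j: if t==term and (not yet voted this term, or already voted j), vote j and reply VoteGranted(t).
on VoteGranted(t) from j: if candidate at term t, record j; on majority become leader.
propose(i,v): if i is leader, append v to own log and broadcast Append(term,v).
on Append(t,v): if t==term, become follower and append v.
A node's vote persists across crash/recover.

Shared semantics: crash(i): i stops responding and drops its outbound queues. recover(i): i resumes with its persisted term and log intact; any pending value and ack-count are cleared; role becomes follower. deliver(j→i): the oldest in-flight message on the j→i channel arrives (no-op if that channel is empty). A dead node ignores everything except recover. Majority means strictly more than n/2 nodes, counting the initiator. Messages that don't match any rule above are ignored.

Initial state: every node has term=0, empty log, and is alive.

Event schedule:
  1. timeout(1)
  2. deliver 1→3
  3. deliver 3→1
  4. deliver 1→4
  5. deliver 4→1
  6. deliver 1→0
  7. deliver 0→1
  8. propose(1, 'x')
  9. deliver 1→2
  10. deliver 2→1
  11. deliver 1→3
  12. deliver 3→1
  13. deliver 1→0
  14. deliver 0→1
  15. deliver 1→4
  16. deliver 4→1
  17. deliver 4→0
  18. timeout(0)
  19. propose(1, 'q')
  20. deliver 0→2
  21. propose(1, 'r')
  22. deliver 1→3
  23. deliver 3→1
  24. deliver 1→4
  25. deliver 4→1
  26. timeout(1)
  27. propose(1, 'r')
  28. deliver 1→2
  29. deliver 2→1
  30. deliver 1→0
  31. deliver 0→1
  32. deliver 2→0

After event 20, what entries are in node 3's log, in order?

e1 timeout(1): 1[cand,t=1,-]
e2 deliver 1→3: 3[foll,t=1,-]
e3 deliver 3→1: ·
e4 deliver 1→4: 4[foll,t=1,-]
e5 deliver 4→1: 1[lead,t=1,-]
e6 deliver 1→0: 0[foll,t=1,-]
e7 deliver 0→1: ·
e8 propose(1,'x'): 1[lead,t=1,x]
e9 deliver 1→2: 2[foll,t=1,-]
e10 deliver 2→1: ·
e11 deliver 1→3: 3[foll,t=1,x]
e12 deliver 3→1: ·
e13 deliver 1→0: 0[foll,t=1,x]
e14 deliver 0→1: ·
e15 deliver 1→4: 4[foll,t=1,x]
e16 deliver 4→1: ·
e17 deliver 4→0: ·
e18 timeout(0): 0[cand,t=2,x]
e19 propose(1,'q'): 1[lead,t=1,x,q]
e20 deliver 0→2: 2[foll,t=2,-]

x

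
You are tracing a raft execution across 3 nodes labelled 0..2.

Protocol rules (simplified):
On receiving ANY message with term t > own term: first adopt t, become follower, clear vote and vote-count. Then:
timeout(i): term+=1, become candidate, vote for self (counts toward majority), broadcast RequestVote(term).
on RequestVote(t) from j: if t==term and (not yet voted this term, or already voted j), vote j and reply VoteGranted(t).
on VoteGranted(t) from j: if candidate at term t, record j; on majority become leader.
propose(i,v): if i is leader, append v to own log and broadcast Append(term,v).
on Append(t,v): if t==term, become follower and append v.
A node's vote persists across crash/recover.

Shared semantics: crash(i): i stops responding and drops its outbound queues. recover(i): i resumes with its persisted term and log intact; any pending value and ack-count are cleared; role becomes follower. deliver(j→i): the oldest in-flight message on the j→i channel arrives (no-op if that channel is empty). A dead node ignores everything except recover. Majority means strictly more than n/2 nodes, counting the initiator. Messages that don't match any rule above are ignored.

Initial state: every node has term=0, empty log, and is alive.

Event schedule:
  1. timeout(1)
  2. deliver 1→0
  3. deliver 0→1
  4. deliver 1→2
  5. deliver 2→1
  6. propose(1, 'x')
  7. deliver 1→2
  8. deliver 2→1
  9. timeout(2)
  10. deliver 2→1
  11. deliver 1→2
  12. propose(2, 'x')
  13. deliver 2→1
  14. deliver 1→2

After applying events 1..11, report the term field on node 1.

e1 timeout(1): 1[cand,t=1,-]
e2 deliver 1→0: 0[foll,t=1,-]
e3 deliver 0→1: 1[lead,t=1,-]
e4 deliver 1→2: 2[foll,t=1,-]
e5 deliver 2→1: ·
e6 propose(1,'x'): 1[lead,t=1,x]
e7 deliver 1→2: 2[foll,t=1,x]
e8 deliver 2→1: ·
e9 timeout(2): 2[cand,t=2,x]
e10 deliver 2→1: 1[foll,t=2,x]
e11 deliver 1→2: 2[lead,t=2,x]

2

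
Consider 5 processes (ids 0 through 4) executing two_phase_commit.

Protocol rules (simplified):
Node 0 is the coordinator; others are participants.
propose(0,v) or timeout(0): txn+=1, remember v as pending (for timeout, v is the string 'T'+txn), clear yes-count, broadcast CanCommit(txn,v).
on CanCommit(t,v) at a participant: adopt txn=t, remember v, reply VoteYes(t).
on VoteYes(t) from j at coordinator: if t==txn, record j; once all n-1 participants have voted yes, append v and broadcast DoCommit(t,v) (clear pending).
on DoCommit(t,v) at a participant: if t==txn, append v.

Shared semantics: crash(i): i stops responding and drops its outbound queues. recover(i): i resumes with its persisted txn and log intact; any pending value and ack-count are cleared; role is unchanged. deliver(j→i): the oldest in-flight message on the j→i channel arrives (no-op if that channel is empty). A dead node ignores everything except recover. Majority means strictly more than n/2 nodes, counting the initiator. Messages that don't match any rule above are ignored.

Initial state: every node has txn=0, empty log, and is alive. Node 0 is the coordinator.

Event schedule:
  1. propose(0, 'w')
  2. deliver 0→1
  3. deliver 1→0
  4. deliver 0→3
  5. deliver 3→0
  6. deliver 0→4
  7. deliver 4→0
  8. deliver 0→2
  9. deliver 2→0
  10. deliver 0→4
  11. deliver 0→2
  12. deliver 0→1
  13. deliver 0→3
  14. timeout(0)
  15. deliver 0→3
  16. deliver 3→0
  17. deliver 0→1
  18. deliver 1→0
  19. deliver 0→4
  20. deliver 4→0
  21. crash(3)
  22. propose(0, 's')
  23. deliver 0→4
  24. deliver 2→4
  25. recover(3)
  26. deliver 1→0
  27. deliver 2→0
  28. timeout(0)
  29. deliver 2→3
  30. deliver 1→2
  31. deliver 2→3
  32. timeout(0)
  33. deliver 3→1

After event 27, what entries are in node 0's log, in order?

w

e1 propose(0,'w'): 0[coor,t=1,-]
e2 deliver 0→1: 1[part,t=1,-]
e3 deliver 1→0: ·
e4 deliver 0→3: 3[part,t=1,-]
e5 deliver 3→0: ·
e6 deliver 0→4: 4[part,t=1,-]
e7 deliver 4→0: ·
e8 deliver 0→2: 2[part,t=1,-]
e9 deliver 2→0: 0[coor,t=1,w]
e10 deliver 0→4: 4[part,t=1,w]
e11 deliver 0→2: 2[part,t=1,w]
e12 deliver 0→1: 1[part,t=1,w]
e13 deliver 0→3: 3[part,t=1,w]
e14 timeout(0): 0[coor,t=2,w]
e15 deliver 0→3: 3[part,t=2,w]
e16 deliver 3→0: ·
e17 deliver 0→1: 1[part,t=2,w]
e18 deliver 1→0: ·
e19 deliver 0→4: 4[part,t=2,w]
e20 deliver 4→0: ·
e21 crash(3): 3[✗part,t=2,w]
e22 propose(0,'s'): 0[coor,t=3,w]
e23 deliver 0→4: 4[part,t=3,w]
e24 deliver 2→4: ·
e25 recover(3): 3[part,t=2,w]
e26 deliver 1→0: ·
e27 deliver 2→0: ·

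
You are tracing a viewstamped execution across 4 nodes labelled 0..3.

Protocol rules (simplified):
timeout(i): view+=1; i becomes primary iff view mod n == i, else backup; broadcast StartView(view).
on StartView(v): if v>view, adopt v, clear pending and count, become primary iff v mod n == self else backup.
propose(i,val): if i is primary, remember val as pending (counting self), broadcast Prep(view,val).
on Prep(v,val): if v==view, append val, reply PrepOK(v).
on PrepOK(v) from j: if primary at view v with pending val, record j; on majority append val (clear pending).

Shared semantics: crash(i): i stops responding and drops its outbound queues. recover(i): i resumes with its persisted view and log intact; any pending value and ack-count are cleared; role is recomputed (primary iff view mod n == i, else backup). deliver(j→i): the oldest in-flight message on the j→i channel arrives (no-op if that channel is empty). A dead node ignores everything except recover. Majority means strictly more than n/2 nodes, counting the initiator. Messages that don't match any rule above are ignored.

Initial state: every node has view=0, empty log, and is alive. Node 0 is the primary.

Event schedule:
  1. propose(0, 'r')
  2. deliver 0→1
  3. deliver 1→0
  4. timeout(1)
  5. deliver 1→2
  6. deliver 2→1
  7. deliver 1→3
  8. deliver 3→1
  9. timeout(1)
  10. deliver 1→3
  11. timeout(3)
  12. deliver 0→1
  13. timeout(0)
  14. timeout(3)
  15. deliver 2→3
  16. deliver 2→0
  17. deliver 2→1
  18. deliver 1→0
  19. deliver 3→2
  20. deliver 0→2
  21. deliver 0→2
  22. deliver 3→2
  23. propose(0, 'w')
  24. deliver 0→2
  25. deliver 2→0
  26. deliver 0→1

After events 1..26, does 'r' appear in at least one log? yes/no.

yes

e1 propose(0,'r'): ·
e2 deliver 0→1: 1[back,v=0,r]
e3 deliver 1→0: ·
e4 timeout(1): 1[prim,v=1,r]
e5 deliver 1→2: 2[back,v=1,-]
e6 deliver 2→1: ·
e7 deliver 1→3: 3[back,v=1,-]
e8 deliver 3→1: ·
e9 timeout(1): 1[back,v=2,r]
e10 deliver 1→3: 3[back,v=2,-]
e11 timeout(3): 3[prim,v=3,-]
e12 deliver 0→1: ·
e13 timeout(0): 0[back,v=1,-]
e14 timeout(3): 3[back,v=4,-]
e15 deliver 2→3: ·
e16 deliver 2→0: ·
e17 deliver 2→1: ·
e18 deliver 1→0: ·
e19 deliver 3→2: 2[back,v=3,-]
e20 deliver 0→2: ·
e21 deliver 0→2: ·
e22 deliver 3→2: 2[back,v=4,-]
e23 propose(0,'w'): ·
e24 deliver 0→2: ·
e25 deliver 2→0: ·
e26 deliver 0→1: ·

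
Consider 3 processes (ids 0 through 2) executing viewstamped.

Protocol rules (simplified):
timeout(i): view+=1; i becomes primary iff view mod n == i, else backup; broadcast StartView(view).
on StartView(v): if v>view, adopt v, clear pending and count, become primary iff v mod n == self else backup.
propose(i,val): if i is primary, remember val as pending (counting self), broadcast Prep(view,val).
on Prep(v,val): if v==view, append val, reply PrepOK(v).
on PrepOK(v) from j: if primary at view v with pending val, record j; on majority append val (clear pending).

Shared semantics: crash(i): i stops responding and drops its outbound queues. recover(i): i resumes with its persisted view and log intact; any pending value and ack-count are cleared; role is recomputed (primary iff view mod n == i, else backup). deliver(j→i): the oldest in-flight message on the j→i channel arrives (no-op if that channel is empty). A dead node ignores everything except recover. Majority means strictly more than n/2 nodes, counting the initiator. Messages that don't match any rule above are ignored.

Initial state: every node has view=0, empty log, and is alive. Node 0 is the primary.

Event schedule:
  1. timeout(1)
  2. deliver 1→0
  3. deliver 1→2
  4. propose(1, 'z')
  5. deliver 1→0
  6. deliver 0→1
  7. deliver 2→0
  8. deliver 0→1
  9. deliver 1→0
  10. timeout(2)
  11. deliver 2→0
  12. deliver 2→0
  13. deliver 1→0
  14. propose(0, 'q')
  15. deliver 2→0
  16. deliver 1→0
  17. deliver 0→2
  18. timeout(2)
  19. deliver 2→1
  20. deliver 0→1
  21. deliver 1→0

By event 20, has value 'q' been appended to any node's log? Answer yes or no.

no

[1] timeout(1) → N1(prim v1 [-])
[2] deliver 1→0 → N0(back v1 [-])
[3] deliver 1→2 → N2(back v1 [-])
[4] propose(1,'z') → ∅
[5] deliver 1→0 → N0(back v1 [z])
[6] deliver 0→1 → N1(prim v1 [z])
[7] deliver 2→0 → ∅
[8] deliver 0→1 → ∅
[9] deliver 1→0 → ∅
[10] timeout(2) → N2(prim v2 [-])
[11] deliver 2→0 → N0(back v2 [z])
[12] deliver 2→0 → ∅
[13] deliver 1→0 → ∅
[14] propose(0,'q') → ∅
[15] deliver 2→0 → ∅
[16] deliver 1→0 → ∅
[17] deliver 0→2 → ∅
[18] timeout(2) → N2(back v3 [-])
[19] deliver 2→1 → N1(back v2 [z])
[20] deliver 0→1 → ∅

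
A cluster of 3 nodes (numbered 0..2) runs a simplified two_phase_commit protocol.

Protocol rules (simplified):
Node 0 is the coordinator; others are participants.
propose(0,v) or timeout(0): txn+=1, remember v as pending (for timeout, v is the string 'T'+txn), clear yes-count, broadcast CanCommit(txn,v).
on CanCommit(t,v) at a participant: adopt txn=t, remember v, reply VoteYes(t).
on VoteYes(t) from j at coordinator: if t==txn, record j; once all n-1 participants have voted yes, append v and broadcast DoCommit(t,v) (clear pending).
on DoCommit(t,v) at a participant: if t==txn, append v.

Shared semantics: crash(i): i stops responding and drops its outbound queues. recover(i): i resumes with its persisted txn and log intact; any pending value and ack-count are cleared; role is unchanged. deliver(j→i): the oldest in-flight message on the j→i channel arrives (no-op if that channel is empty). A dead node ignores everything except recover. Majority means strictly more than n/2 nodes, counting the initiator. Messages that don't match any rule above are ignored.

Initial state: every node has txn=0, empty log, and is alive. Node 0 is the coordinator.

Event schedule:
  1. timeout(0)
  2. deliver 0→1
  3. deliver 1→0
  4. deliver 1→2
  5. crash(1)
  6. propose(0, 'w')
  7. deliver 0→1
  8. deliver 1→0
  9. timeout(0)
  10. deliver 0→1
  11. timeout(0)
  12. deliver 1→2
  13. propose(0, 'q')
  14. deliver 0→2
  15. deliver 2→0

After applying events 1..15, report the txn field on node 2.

after 1 — timeout(0): n0:coor/t1/[-]
after 2 — deliver 0→1: n1:part/t1/[-]
after 3 — deliver 1→0: ·
after 4 — deliver 1→2: ·
after 5 — crash(1): n1:✗part/t1/[-]
after 6 — propose(0,'w'): n0:coor/t2/[-]
after 7 — deliver 0→1: ·
after 8 — deliver 1→0: ·
after 9 — timeout(0): n0:coor/t3/[-]
after 10 — deliver 0→1: ·
after 11 — timeout(0): n0:coor/t4/[-]
after 12 — deliver 1→2: ·
after 13 — propose(0,'q'): n0:coor/t5/[-]
after 14 — deliver 0→2: n2:part/t1/[-]
after 15 — deliver 2→0: ·

1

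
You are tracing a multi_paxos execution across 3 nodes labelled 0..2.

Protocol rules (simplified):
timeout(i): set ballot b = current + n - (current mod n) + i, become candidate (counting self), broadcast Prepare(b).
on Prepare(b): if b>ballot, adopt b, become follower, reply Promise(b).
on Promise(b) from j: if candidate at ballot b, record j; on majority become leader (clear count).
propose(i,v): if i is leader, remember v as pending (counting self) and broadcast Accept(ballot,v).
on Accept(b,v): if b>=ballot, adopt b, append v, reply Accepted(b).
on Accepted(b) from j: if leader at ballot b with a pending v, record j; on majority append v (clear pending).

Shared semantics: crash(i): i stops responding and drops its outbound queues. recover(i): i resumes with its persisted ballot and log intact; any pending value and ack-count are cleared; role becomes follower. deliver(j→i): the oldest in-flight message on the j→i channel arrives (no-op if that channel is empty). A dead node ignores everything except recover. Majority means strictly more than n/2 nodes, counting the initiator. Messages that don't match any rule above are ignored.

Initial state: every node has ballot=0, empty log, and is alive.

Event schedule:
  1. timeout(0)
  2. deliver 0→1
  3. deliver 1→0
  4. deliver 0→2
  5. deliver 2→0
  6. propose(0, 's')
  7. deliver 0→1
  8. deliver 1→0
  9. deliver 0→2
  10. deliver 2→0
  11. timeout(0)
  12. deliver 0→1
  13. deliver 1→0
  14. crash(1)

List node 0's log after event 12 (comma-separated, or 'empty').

s

e1 timeout(0): 0[cand,b=3,-]
e2 deliver 0→1: 1[foll,b=3,-]
e3 deliver 1→0: 0[lead,b=3,-]
e4 deliver 0→2: 2[foll,b=3,-]
e5 deliver 2→0: ·
e6 propose(0,'s'): ·
e7 deliver 0→1: 1[foll,b=3,s]
e8 deliver 1→0: 0[lead,b=3,s]
e9 deliver 0→2: 2[foll,b=3,s]
e10 deliver 2→0: ·
e11 timeout(0): 0[cand,b=6,s]
e12 deliver 0→1: 1[foll,b=6,s]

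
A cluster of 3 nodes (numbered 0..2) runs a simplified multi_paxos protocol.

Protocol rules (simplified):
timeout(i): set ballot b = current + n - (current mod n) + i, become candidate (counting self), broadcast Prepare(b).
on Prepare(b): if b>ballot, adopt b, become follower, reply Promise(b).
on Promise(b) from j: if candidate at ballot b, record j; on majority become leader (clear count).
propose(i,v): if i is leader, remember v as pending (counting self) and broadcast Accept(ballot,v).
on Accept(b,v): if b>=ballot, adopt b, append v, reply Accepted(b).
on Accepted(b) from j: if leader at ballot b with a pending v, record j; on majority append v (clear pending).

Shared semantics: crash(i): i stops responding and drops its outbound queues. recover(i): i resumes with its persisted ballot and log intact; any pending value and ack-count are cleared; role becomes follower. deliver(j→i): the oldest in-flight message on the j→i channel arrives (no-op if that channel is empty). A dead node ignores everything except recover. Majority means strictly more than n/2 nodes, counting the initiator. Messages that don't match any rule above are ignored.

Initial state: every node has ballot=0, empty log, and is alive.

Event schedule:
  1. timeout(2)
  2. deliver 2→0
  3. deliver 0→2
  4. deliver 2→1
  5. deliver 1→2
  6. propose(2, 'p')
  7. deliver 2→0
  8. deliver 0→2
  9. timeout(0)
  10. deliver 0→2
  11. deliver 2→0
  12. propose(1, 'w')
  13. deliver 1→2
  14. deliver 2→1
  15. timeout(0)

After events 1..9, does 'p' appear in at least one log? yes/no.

yes

step 1 timeout(2): 2={cand,b=5,log=-}
step 2 deliver 2→0: 0={foll,b=5,log=-}
step 3 deliver 0→2: 2={lead,b=5,log=-}
step 4 deliver 2→1: 1={foll,b=5,log=-}
step 5 deliver 1→2: —
step 6 propose(2,'p'): —
step 7 deliver 2→0: 0={foll,b=5,log=p}
step 8 deliver 0→2: 2={lead,b=5,log=p}
step 9 timeout(0): 0={cand,b=6,log=p}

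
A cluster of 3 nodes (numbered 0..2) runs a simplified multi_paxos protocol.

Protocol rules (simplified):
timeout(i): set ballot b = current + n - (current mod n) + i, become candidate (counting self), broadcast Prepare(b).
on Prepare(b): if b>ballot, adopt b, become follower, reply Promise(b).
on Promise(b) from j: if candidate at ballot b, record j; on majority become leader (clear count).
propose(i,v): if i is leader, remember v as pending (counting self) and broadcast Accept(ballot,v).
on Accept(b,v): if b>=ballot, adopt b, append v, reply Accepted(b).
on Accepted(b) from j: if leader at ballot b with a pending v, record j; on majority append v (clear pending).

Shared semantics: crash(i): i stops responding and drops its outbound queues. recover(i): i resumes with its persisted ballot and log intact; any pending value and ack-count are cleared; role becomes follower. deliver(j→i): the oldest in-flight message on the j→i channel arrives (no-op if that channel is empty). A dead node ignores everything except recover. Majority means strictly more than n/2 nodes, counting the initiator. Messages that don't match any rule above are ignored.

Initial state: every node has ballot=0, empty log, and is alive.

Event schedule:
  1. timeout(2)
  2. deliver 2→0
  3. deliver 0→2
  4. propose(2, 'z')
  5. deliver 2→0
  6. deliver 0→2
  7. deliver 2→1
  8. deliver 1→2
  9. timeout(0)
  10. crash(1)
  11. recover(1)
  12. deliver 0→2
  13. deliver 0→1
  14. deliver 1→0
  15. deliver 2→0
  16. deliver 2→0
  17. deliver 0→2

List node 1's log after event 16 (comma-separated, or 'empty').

after 1 — timeout(2): n2:cand/b5/[-]
after 2 — deliver 2→0: n0:foll/b5/[-]
after 3 — deliver 0→2: n2:lead/b5/[-]
after 4 — propose(2,'z'): ·
after 5 — deliver 2→0: n0:foll/b5/[z]
after 6 — deliver 0→2: n2:lead/b5/[z]
after 7 — deliver 2→1: n1:foll/b5/[-]
after 8 — deliver 1→2: ·
after 9 — timeout(0): n0:cand/b6/[z]
after 10 — crash(1): n1:✗foll/b5/[-]
after 11 — recover(1): n1:foll/b5/[-]
after 12 — deliver 0→2: n2:foll/b6/[z]
after 13 — deliver 0→1: n1:foll/b6/[-]
after 14 — deliver 1→0: n0:lead/b6/[z]
after 15 — deliver 2→0: ·
after 16 — deliver 2→0: ·

empty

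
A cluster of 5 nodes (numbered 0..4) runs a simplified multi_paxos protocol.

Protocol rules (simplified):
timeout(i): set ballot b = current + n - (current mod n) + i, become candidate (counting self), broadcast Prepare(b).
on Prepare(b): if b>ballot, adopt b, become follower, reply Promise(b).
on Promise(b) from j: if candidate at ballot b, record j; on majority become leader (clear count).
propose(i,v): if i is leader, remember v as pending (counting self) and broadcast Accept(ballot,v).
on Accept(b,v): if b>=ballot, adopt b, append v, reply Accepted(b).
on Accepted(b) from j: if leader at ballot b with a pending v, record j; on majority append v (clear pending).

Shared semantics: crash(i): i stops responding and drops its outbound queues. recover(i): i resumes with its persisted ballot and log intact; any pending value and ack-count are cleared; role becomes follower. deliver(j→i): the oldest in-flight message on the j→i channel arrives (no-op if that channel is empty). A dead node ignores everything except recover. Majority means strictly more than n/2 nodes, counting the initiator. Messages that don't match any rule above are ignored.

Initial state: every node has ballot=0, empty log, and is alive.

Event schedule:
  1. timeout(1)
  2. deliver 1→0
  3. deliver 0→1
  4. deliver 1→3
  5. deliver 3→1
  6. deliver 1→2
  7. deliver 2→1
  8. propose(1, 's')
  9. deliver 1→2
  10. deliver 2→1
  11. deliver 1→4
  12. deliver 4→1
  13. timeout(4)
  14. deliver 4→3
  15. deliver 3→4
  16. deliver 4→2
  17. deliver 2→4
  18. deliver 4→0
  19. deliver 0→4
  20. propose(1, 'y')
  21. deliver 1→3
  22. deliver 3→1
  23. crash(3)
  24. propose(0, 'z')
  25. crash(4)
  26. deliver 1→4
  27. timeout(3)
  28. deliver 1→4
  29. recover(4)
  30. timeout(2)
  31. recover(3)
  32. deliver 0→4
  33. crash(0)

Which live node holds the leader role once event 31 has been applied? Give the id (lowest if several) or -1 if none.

[1] timeout(1) → N1(cand b6 [-])
[2] deliver 1→0 → N0(foll b6 [-])
[3] deliver 0→1 → ∅
[4] deliver 1→3 → N3(foll b6 [-])
[5] deliver 3→1 → N1(lead b6 [-])
[6] deliver 1→2 → N2(foll b6 [-])
[7] deliver 2→1 → ∅
[8] propose(1,'s') → ∅
[9] deliver 1→2 → N2(foll b6 [s])
[10] deliver 2→1 → ∅
[11] deliver 1→4 → N4(foll b6 [-])
[12] deliver 4→1 → ∅
[13] timeout(4) → N4(cand b14 [-])
[14] deliver 4→3 → N3(foll b14 [-])
[15] deliver 3→4 → ∅
[16] deliver 4→2 → N2(foll b14 [s])
[17] deliver 2→4 → N4(lead b14 [-])
[18] deliver 4→0 → N0(foll b14 [-])
[19] deliver 0→4 → ∅
[20] propose(1,'y') → ∅
[21] deliver 1→3 → ∅
[22] deliver 3→1 → ∅
[23] crash(3) → N3(✗foll b14 [-])
[24] propose(0,'z') → ∅
[25] crash(4) → N4(✗lead b14 [-])
[26] deliver 1→4 → ∅
[27] timeout(3) → ∅
[28] deliver 1→4 → ∅
[29] recover(4) → N4(foll b14 [-])
[30] timeout(2) → N2(cand b17 [s])
[31] recover(3) → N3(foll b14 [-])

1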